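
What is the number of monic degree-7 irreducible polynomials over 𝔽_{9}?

Gauss's count: N_{9}(7) = (1/7) Σ_{d|7} μ(7/d)·9^d.
Divisors of 7: 1, 7; μ(7/d) for each: -1, 1.
Σ = − 9^1 + 9^7 = 4782960.
N = 4782960/7 = 683280.

683280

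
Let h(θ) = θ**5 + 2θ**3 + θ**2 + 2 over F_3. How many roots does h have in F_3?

2

Evaluate at each of the 3 elements of F_3:
h(0) = 2; h(1) = 0 → root; h(2) = 0 → root.
Roots: {1, 2}.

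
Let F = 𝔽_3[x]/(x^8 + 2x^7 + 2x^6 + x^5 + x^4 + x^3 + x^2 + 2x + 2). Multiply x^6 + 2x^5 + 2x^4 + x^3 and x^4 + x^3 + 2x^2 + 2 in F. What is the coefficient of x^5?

Multiply in 𝔽_3[x]: (x^6 + 2x^5 + 2x^4 + x^3)·(x^4 + x^3 + 2x^2 + 2) = x^10 + x^7 + x^6 + x^4 + 2x^3.
Reduce using x^8 ≡ x^7 + x^6 + 2x^5 + 2x^4 + 2x^3 + 2x^2 + x + 1 (mod x^8 + 2x^7 + 2x^6 + x^5 + x^4 + x^3 + x^2 + 2x + 2).
Reduced: x^6 + 2x^5 + 2.

2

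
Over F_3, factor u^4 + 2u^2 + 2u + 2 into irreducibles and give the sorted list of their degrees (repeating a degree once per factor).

Write f(u) = u^4 + 2u^2 + 2u + 2.
Roots in F_3: f(0) = 2; f(1) = 1; f(2) = 0 → root.
Linear factors from roots: (u + 1).
Complete factorization: f(u) = (u + 1)^2·(u^2 + u + 2).
Factor degrees with multiplicity: 1 + 1 + 2 = 4.

1, 1, 2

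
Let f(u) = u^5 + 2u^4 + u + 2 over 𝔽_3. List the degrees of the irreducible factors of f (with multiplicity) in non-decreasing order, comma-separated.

1, 2, 2

Roots in 𝔽_3: f(0) = 2; f(1) = 0 → root; f(2) = 2.
Linear factors from roots: (u + 2).
Complete factorization: f(u) = (u + 2)·(u^2 + u + 2)·(u^2 + 2u + 2).
Factor degrees with multiplicity: 1 + 2 + 2 = 5.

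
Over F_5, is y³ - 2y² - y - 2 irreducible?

Yes

Write g(y) = y³ - 2y² - y - 2.
Check for roots in F_5: g(0) = 3; g(1) = 1; g(2) = 1; g(3) = 4; g(4) = 1.
No roots. A degree-3 polynomial over a field with no linear factor is irreducible.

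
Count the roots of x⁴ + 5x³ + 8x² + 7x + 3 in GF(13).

Write P(x) = x⁴ + 5x³ + 8x² + 7x + 3.
Evaluate at each of the 13 elements of GF(13):
P(0) = 3; P(1) = 11; P(2) = 1; P(3) = 0 → root; P(4) = 7; P(5) = 6; P(6) = 5; P(7) = 10; P(8) = 12; P(9) = 0 → root; P(10) = 0 → root; P(11) = 10; P(12) = 0 → root.
Roots: {3, 9, 10, 12}.

4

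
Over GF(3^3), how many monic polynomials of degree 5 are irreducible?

Gauss's count: N_{27}(5) = (1/5) Σ_{d|5} μ(5/d)·27^d.
Divisors of 5: 1, 5; μ(5/d) for each: -1, 1.
Σ = − 27^1 + 27^5 = 14348880.
N = 14348880/5 = 2869776.

2869776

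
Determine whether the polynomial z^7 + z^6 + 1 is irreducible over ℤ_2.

Write m(z) = z^7 + z^6 + 1.
Check for roots in ℤ_2: m(0) = 1; m(1) = 1.
No roots, so no linear factors.
Monic irreducibles of degree 2 over GF(2): z^2 + z + 1.
None of them divide m (all give nonzero remainder).
Monic irreducibles of degree 3 over GF(2): z^3 + z + 1, z^3 + z^2 + 1.
None of them divide m (all give nonzero remainder).
No irreducible factor of degree ≤ 3 exists, so m is irreducible over GF(2).

Yes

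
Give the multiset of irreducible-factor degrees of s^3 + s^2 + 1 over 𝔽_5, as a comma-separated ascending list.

3

Write h(s) = s^3 + s^2 + 1.
Roots in 𝔽_5: h(0) = 1; h(1) = 3; h(2) = 3; h(3) = 2; h(4) = 1.
Complete factorization: h(s) = (s^3 + s^2 + 1).
Factor degrees with multiplicity: 3 = 3.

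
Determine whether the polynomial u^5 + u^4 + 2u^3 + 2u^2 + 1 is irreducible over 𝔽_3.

Yes

Write h(u) = u^5 + u^4 + 2u^3 + 2u^2 + 1.
Check for roots in 𝔽_3: h(0) = 1; h(1) = 1; h(2) = 1.
No roots, so no linear factors.
Monic irreducibles of degree 2 over GF(3): u^2 + 1, u^2 + u + 2, u^2 + 2u + 2.
None of them divide h (all give nonzero remainder).
No irreducible factor of degree ≤ 2 exists, so h is irreducible over GF(3).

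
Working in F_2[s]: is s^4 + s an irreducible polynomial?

No

Write f(s) = s^4 + s.
Check for roots in F_2: f(0) = 0 → root; f(1) = 0 → root.
f(0) = 0, so (s) divides f(s); f is reducible.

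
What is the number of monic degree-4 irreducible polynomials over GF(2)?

3

By the necklace-counting formula, N_2(4) = (1/4) Σ_{d|4} μ(4/d)·2^d.
Divisors of 4: 1, 2, 4; μ(4/d) for each: 0, -1, 1.
Σ = − 2^2 + 2^4 = 12.
N = 12/4 = 3.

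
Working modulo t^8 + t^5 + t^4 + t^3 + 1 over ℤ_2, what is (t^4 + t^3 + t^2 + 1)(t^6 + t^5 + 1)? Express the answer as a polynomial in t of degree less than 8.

Multiply in ℤ_2[t]: (t^4 + t^3 + t^2 + 1)·(t^6 + t^5 + 1) = t^10 + t^7 + t^6 + t^5 + t^4 + t^3 + t^2 + 1.
Reduce using t^8 ≡ t^5 + t^4 + t^3 + 1 (mod t^8 + t^5 + t^4 + t^3 + 1).
Reduced: t^4 + t^3 + 1.

t^4 + t^3 + 1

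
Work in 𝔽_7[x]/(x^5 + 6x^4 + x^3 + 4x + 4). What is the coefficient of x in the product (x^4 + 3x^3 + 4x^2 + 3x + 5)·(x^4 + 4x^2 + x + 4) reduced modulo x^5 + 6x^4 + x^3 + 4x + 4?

Multiply in 𝔽_7[x]: (x^4 + 3x^3 + 4x^2 + 3x + 5)·(x^4 + 4x^2 + x + 4) = x^8 + 3x^7 + x^6 + 2x^5 + 4x^2 + 3x + 6.
Reduce using x^5 ≡ x^4 + 6x^3 + 3x + 3 (mod x^5 + 6x^4 + x^3 + 4x + 4).
Reduced: x^4 + 6x^3 + 5.

0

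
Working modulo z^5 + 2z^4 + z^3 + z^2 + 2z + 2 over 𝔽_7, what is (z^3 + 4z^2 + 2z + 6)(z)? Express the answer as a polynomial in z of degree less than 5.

z^4 + 4z^3 + 2z^2 + 6z

Multiply in 𝔽_7[z]: (z^3 + 4z^2 + 2z + 6)·(z) = z^4 + 4z^3 + 2z^2 + 6z.
Reduced: z^4 + 4z^3 + 2z^2 + 6z.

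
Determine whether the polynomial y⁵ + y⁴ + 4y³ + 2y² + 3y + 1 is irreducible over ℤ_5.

No

Write h(y) = y⁵ + y⁴ + 4y³ + 2y² + 3y + 1.
Check for roots in ℤ_5: h(0) = 1; h(1) = 2; h(2) = 0 → root; h(3) = 0 → root; h(4) = 1.
h(2) = 0, so (y − 2) divides h(y); h is reducible.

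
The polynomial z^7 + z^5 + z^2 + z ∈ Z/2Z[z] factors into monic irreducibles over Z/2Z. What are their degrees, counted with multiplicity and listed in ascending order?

1, 1, 2, 3

Write f(z) = z^7 + z^5 + z^2 + z.
Roots in Z/2Z: f(0) = 0 → root; f(1) = 0 → root.
Linear factors from roots: (z), (z + 1).
Complete factorization: f(z) = (z)·(z + 1)·(z^2 + z + 1)·(z^3 + z + 1).
Factor degrees with multiplicity: 1 + 1 + 2 + 3 = 7.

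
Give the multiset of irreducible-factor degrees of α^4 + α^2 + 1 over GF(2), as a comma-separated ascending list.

Write h(α) = α^4 + α^2 + 1.
Roots in GF(2): h(0) = 1; h(1) = 1.
Complete factorization: h(α) = (α^2 + α + 1)^2.
Factor degrees with multiplicity: 2 + 2 = 4.

2, 2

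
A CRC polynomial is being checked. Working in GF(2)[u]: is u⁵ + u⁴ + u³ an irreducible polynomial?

Write f(u) = u⁵ + u⁴ + u³.
Check for roots in GF(2): f(0) = 0 → root; f(1) = 1.
f(0) = 0, so (u) divides f(u); f is reducible.

No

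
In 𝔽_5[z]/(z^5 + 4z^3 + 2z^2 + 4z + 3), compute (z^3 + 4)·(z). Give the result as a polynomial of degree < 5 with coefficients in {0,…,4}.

Multiply in 𝔽_5[z]: (z^3 + 4)·(z) = z^4 + 4z.
Reduced: z^4 + 4z.

z^4 + 4z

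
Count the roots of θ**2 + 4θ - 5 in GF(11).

Write f(θ) = θ**2 + 4θ - 5.
Evaluate at each of the 11 elements of GF(11):
f(0) = 6; f(1) = 0 → root; f(2) = 7; f(3) = 5; f(4) = 5; f(5) = 7; f(6) = 0 → root; f(7) = 6; f(8) = 3; f(9) = 2; f(10) = 3.
Roots: {1, 6}.

2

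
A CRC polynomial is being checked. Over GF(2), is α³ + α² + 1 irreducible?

Yes

Write h(α) = α³ + α² + 1.
Check for roots in GF(2): h(0) = 1; h(1) = 1.
No roots. A degree-3 polynomial over a field with no linear factor is irreducible.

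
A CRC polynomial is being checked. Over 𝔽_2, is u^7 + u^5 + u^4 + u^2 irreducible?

No

Write m(u) = u^7 + u^5 + u^4 + u^2.
Check for roots in 𝔽_2: m(0) = 0 → root; m(1) = 0 → root.
m(0) = 0, so (u) divides m(u); m is reducible.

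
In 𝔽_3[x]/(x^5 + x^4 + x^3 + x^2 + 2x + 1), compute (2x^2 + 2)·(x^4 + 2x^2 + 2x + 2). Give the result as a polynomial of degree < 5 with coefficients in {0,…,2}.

x^3

Multiply in 𝔽_3[x]: (2x^2 + 2)·(x^4 + 2x^2 + 2x + 2) = 2x^6 + x^3 + 2x^2 + x + 1.
Reduce using x^5 ≡ 2x^4 + 2x^3 + 2x^2 + x + 2 (mod x^5 + x^4 + x^3 + x^2 + 2x + 1).
Reduced: x^3.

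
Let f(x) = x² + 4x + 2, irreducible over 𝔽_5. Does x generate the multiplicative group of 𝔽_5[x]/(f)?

Yes

|GF(5^2)^×| = 5^2 − 1 = 24. Prime factorization: 24 = 2^3·3.
f is primitive ⇔ x has order 24 in GF(5)[x]/(f), i.e. x^(24/q) ≠ 1 for each prime q | 24.
x^(12) mod f = 4.
x^(8) mod f = 2x + 1.
None equal 1, so x has full order 24; f is primitive.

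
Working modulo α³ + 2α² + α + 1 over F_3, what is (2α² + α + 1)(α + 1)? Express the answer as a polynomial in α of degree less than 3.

Multiply in F_3[α]: (2α² + α + 1)·(α + 1) = 2α³ + 2α + 1.
Reduce using α³ ≡ α² + 2α + 2 (mod α³ + 2α² + α + 1).
Reduced: 2α² + 2.

2α^2 + 2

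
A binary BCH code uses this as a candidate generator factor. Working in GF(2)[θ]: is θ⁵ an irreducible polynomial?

No

Write m(θ) = θ⁵.
Check for roots in GF(2): m(0) = 0 → root; m(1) = 1.
m(0) = 0, so (θ) divides m(θ); m is reducible.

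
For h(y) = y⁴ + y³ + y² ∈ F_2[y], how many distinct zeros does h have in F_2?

1

Evaluate at each of the 2 elements of F_2:
h(0) = 0 → root; h(1) = 1.
Roots: {0}.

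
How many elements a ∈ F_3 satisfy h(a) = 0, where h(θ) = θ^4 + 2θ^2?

Evaluate at each of the 3 elements of F_3:
h(0) = 0 → root; h(1) = 0 → root; h(2) = 0 → root.
Roots: {0, 1, 2}.

3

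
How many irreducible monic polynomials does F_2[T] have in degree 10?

99

Gauss's count: N_{2}(10) = (1/10) Σ_{d|10} μ(10/d)·2^d.
Divisors of 10: 1, 2, 5, 10; μ(10/d) for each: 1, -1, -1, 1.
Σ = 2^1 − 2^2 − 2^5 + 2^10 = 990.
N = 990/10 = 99.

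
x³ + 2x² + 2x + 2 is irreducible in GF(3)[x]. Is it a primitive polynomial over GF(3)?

No

Write f(x) = x³ + 2x² + 2x + 2.
|GF(3^3)^×| = 3^3 − 1 = 26. Prime factorization: 26 = 2·13.
f is primitive ⇔ x has order 26 in GF(3)[x]/(f), i.e. x^(26/q) ≠ 1 for each prime q | 26.
x^(13) mod f = 1
x^(2) mod f = x².
Since x^(13) = 1, the order of x divides 13 < 26; not primitive.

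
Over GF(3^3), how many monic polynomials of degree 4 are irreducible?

132678

Gauss's count: N_{27}(4) = (1/4) Σ_{d|4} μ(4/d)·27^d.
Divisors of 4: 1, 2, 4; μ(4/d) for each: 0, -1, 1.
Σ = − 27^2 + 27^4 = 530712.
N = 530712/4 = 132678.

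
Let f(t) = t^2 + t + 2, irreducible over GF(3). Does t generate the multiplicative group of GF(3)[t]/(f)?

Yes

|GF(3^2)^×| = 3^2 − 1 = 8. Prime factorization: 8 = 2^3.
f is primitive ⇔ t has order 8 in GF(3)[t]/(f), i.e. t^(8/q) ≠ 1 for each prime q | 8.
t^(4) mod f = 2.
None equal 1, so t has full order 8; f is primitive.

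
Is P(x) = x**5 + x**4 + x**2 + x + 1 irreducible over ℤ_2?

Check for roots in ℤ_2: P(0) = 1; P(1) = 1.
No roots, so no linear factors.
Monic irreducibles of degree 2 over GF(2): x**2 + x + 1.
None of them divide P (all give nonzero remainder).
No irreducible factor of degree ≤ 2 exists, so P is irreducible over GF(2).

Yes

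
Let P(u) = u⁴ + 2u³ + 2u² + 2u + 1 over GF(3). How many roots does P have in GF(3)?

1

Evaluate at each of the 3 elements of GF(3):
P(0) = 1; P(1) = 2; P(2) = 0 → root.
Roots: {2}.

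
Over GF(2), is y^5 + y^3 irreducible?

No

Write f(y) = y^5 + y^3.
Check for roots in GF(2): f(0) = 0 → root; f(1) = 0 → root.
f(0) = 0, so (y) divides f(y); f is reducible.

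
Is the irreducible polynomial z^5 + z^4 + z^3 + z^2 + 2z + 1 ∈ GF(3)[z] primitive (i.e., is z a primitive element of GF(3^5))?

Yes

Write f(z) = z^5 + z^4 + z^3 + z^2 + 2z + 1.
|GF(3^5)^×| = 3^5 − 1 = 242. Prime factorization: 242 = 2·11^2.
f is primitive ⇔ z has order 242 in GF(3)[z]/(f), i.e. z^(242/q) ≠ 1 for each prime q | 242.
z^(121) mod f = 2.
z^(22) mod f = z^4 + z^2 + z + 2.
None equal 1, so z has full order 242; f is primitive.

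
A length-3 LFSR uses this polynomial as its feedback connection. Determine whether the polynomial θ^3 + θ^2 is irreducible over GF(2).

Write h(θ) = θ^3 + θ^2.
Check for roots in GF(2): h(0) = 0 → root; h(1) = 0 → root.
h(0) = 0, so (θ) divides h(θ); h is reducible.

No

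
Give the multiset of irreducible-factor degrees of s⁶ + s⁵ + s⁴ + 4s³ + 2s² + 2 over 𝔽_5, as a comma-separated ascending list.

6

Write g(s) = s⁶ + s⁵ + s⁴ + 4s³ + 2s² + 2.
Roots in 𝔽_5: g(0) = 2; g(1) = 1; g(2) = 4; g(3) = 1; g(4) = 1.
Complete factorization: g(s) = (s⁶ + s⁵ + s⁴ + 4s³ + 2s² + 2).
Factor degrees with multiplicity: 6 = 6.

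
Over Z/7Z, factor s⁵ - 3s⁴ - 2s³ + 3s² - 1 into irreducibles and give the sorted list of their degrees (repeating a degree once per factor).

Write g(s) = s⁵ - 3s⁴ - 2s³ + 3s² - 1.
Linear factors from roots: (s - 2), (s - 3), (s + 3), (s + 1).
Complete factorization: g(s) = (s + 1)·(s + 3)·(s - 3)·(s - 2)^2.
Factor degrees with multiplicity: 1 + 1 + 1 + 1 + 1 = 5.

1, 1, 1, 1, 1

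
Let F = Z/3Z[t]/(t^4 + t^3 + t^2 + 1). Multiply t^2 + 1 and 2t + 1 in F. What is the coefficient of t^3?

Multiply in Z/3Z[t]: (t^2 + 1)·(2t + 1) = 2t^3 + t^2 + 2t + 1.
Reduced: 2t^3 + t^2 + 2t + 1.

2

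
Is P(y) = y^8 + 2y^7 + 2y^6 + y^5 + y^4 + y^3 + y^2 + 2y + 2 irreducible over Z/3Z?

Check for roots in Z/3Z: P(0) = 2; P(1) = 1; P(2) = 1.
No roots, so no linear factors.
Monic irreducibles of degree 2 over GF(3): y^2 + 1, y^2 + y + 2, y^2 + 2y + 2.
None of them divide P (all give nonzero remainder).
Degree-3 irreducible divisors: test the 8 monic irreducibles of degree 3 over GF(3).
None of them divide P (all give nonzero remainder).
Degree-4 irreducible divisors: test the 18 monic irreducibles of degree 4 over GF(3).
None of them divide P (all give nonzero remainder).
No irreducible factor of degree ≤ 4 exists, so P is irreducible over GF(3).

Yes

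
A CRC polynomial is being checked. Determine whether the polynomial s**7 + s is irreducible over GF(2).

Write m(s) = s**7 + s.
Check for roots in GF(2): m(0) = 0 → root; m(1) = 0 → root.
m(0) = 0, so (s) divides m(s); m is reducible.

No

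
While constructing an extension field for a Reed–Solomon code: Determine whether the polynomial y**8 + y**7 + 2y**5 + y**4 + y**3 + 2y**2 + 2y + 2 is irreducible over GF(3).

Write P(y) = y**8 + y**7 + 2y**5 + y**4 + y**3 + 2y**2 + 2y + 2.
Check for roots in GF(3): P(0) = 2; P(1) = 0 → root; P(2) = 0 → root.
P(1) = 0, so (y − 1) divides P(y); P is reducible.

No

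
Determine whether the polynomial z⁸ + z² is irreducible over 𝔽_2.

No

Write h(z) = z⁸ + z².
Check for roots in 𝔽_2: h(0) = 0 → root; h(1) = 0 → root.
h(0) = 0, so (z) divides h(z); h is reducible.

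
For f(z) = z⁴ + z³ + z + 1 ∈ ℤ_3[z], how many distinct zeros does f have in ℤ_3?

Evaluate at each of the 3 elements of ℤ_3:
f(0) = 1; f(1) = 1; f(2) = 0 → root.
Roots: {2}.

1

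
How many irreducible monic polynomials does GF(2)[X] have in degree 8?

30

x^(2^8) − x is the product of all monic irreducibles of degree dividing 8; Möbius inversion gives N = (1/8) Σ μ(8/d)·2^d.
Divisors of 8: 1, 2, 4, 8; μ(8/d) for each: 0, 0, -1, 1.
Σ = − 2^4 + 2^8 = 240.
N = 240/8 = 30.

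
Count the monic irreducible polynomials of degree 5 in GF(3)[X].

48

x^(3^5) − x is the product of all monic irreducibles of degree dividing 5; Möbius inversion gives N = (1/5) Σ μ(5/d)·3^d.
Divisors of 5: 1, 5; μ(5/d) for each: -1, 1.
Σ = − 3^1 + 3^5 = 240.
N = 240/5 = 48.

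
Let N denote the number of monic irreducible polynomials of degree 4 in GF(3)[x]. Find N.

18

By the necklace-counting formula, N_3(4) = (1/4) Σ_{d|4} μ(4/d)·3^d.
Divisors of 4: 1, 2, 4; μ(4/d) for each: 0, -1, 1.
Σ = − 3^2 + 3^4 = 72.
N = 72/4 = 18.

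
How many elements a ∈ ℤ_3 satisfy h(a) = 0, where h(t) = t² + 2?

2

Evaluate at each of the 3 elements of ℤ_3:
h(0) = 2; h(1) = 0 → root; h(2) = 0 → root.
Roots: {1, 2}.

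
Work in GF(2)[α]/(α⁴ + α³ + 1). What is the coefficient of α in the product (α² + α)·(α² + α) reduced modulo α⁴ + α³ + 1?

0

Multiply in GF(2)[α]: (α² + α)·(α² + α) = α⁴ + α².
Reduce using α⁴ ≡ α³ + 1 (mod α⁴ + α³ + 1).
Reduced: α³ + α² + 1.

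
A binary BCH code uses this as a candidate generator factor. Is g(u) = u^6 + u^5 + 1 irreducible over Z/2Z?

Check for roots in Z/2Z: g(0) = 1; g(1) = 1.
No roots, so no linear factors.
Monic irreducibles of degree 2 over GF(2): u^2 + u + 1.
None of them divide g (all give nonzero remainder).
Monic irreducibles of degree 3 over GF(2): u^3 + u + 1, u^3 + u^2 + 1.
None of them divide g (all give nonzero remainder).
No irreducible factor of degree ≤ 3 exists, so g is irreducible over GF(2).

Yes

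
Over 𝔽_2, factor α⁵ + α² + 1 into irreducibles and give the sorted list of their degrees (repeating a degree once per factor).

Write f(α) = α⁵ + α² + 1.
Roots in 𝔽_2: f(0) = 1; f(1) = 1.
Complete factorization: f(α) = (α⁵ + α² + 1).
Factor degrees with multiplicity: 5 = 5.

5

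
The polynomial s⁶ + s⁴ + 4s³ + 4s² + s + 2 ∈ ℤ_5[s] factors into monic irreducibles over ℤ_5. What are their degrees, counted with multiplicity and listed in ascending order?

6

Write h(s) = s⁶ + s⁴ + 4s³ + 4s² + s + 2.
Roots in ℤ_5: h(0) = 2; h(1) = 3; h(2) = 2; h(3) = 4; h(4) = 3.
Complete factorization: h(s) = (s⁶ + s⁴ + 4s³ + 4s² + s + 2).
Factor degrees with multiplicity: 6 = 6.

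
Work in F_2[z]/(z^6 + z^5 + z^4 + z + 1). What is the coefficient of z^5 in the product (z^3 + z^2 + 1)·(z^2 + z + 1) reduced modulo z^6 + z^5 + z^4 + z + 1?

Multiply in F_2[z]: (z^3 + z^2 + 1)·(z^2 + z + 1) = z^5 + z + 1.
Reduced: z^5 + z + 1.

1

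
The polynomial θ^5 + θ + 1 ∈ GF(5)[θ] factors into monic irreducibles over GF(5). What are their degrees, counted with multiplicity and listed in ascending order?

1, 2, 2

Write f(θ) = θ^5 + θ + 1.
Roots in GF(5): f(0) = 1; f(1) = 3; f(2) = 0 → root; f(3) = 2; f(4) = 4.
Linear factors from roots: (θ + 3).
Complete factorization: f(θ) = (θ + 3)·(θ^2 + θ + 1)·(θ^2 + θ + 2).
Factor degrees with multiplicity: 1 + 2 + 2 = 5.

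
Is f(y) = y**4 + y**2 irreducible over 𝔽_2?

Check for roots in 𝔽_2: f(0) = 0 → root; f(1) = 0 → root.
f(0) = 0, so (y) divides f(y); f is reducible.

No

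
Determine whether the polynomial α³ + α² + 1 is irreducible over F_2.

Write P(α) = α³ + α² + 1.
Check for roots in F_2: P(0) = 1; P(1) = 1.
No roots. A degree-3 polynomial over a field with no linear factor is irreducible.

Yes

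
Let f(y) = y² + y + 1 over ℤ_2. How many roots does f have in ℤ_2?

Evaluate at each of the 2 elements of ℤ_2:
f(0) = 1; f(1) = 1.
No element is a root.

0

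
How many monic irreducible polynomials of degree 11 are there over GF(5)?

x^(5^11) − x is the product of all monic irreducibles of degree dividing 11; Möbius inversion gives N = (1/11) Σ μ(11/d)·5^d.
Divisors of 11: 1, 11; μ(11/d) for each: -1, 1.
Σ = − 5^1 + 5^11 = 48828120.
N = 48828120/11 = 4438920.

4438920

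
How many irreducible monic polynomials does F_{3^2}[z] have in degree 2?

The number of monic irreducibles of degree 2 over GF(9) is (1/2)·Σ_{d∣2} μ(2/d) 9^d.
Divisors of 2: 1, 2; μ(2/d) for each: -1, 1.
Σ = − 9^1 + 9^2 = 72.
N = 72/2 = 36.

36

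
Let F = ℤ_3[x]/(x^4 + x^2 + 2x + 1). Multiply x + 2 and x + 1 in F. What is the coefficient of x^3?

0

Multiply in ℤ_3[x]: (x + 2)·(x + 1) = x^2 + 2.
Reduced: x^2 + 2.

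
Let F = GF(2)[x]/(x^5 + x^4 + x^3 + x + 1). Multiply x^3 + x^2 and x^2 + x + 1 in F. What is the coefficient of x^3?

1

Multiply in GF(2)[x]: (x^3 + x^2)·(x^2 + x + 1) = x^5 + x^2.
Reduce using x^5 ≡ x^4 + x^3 + x + 1 (mod x^5 + x^4 + x^3 + x + 1).
Reduced: x^4 + x^3 + x^2 + x + 1.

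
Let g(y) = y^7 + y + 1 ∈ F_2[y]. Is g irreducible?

Check for roots in F_2: g(0) = 1; g(1) = 1.
No roots, so no linear factors.
Monic irreducibles of degree 2 over GF(2): y^2 + y + 1.
None of them divide g (all give nonzero remainder).
Monic irreducibles of degree 3 over GF(2): y^3 + y + 1, y^3 + y^2 + 1.
None of them divide g (all give nonzero remainder).
No irreducible factor of degree ≤ 3 exists, so g is irreducible over GF(2).

Yes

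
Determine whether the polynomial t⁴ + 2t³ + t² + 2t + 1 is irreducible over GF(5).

Yes

Write h(t) = t⁴ + 2t³ + t² + 2t + 1.
Check for roots in GF(5): h(0) = 1; h(1) = 2; h(2) = 1; h(3) = 1; h(4) = 4.
No roots, so no linear factors.
Degree-2 irreducible divisors: test the 10 monic irreducibles of degree 2 over GF(5).
None of them divide h (all give nonzero remainder).
No irreducible factor of degree ≤ 2 exists, so h is irreducible over GF(5).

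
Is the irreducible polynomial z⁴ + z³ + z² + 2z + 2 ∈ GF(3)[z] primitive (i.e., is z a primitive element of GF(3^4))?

Yes

Write f(z) = z⁴ + z³ + z² + 2z + 2.
|GF(3^4)^×| = 3^4 − 1 = 80. Prime factorization: 80 = 2^4·5.
f is primitive ⇔ z has order 80 in GF(3)[z]/(f), i.e. z^(80/q) ≠ 1 for each prime q | 80.
z^(40) mod f = 2.
z^(16) mod f = 2z³ + 1.
None equal 1, so z has full order 80; f is primitive.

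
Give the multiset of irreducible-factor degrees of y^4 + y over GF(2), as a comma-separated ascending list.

1, 1, 2

Write h(y) = y^4 + y.
Roots in GF(2): h(0) = 0 → root; h(1) = 0 → root.
Linear factors from roots: (y), (y + 1).
Complete factorization: h(y) = (y)·(y + 1)·(y^2 + y + 1).
Factor degrees with multiplicity: 1 + 1 + 2 = 4.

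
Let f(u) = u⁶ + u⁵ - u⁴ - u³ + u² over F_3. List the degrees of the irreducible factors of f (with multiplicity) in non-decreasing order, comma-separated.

Roots in F_3: f(0) = 0 → root; f(1) = 1; f(2) = 1.
Linear factors from roots: (u).
Complete factorization: f(u) = (u)^2·(u² - u - 1)^2.
Factor degrees with multiplicity: 1 + 1 + 2 + 2 = 6.

1, 1, 2, 2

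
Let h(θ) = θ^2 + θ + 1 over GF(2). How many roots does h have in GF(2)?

0

Evaluate at each of the 2 elements of GF(2):
h(0) = 1; h(1) = 1.
No element is a root.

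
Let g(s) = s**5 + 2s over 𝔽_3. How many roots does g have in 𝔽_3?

3

Evaluate at each of the 3 elements of 𝔽_3:
g(0) = 0 → root; g(1) = 0 → root; g(2) = 0 → root.
Roots: {0, 1, 2}.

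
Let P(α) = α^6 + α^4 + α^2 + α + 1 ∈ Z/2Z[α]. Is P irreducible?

Yes

Check for roots in Z/2Z: P(0) = 1; P(1) = 1.
No roots, so no linear factors.
Monic irreducibles of degree 2 over GF(2): α^2 + α + 1.
None of them divide P (all give nonzero remainder).
Monic irreducibles of degree 3 over GF(2): α^3 + α + 1, α^3 + α^2 + 1.
None of them divide P (all give nonzero remainder).
No irreducible factor of degree ≤ 3 exists, so P is irreducible over GF(2).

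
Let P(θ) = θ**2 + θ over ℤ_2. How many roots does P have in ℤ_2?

Evaluate at each of the 2 elements of ℤ_2:
P(0) = 0 → root; P(1) = 0 → root.
Roots: {0, 1}.

2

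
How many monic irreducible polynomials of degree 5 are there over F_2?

6

The number of monic irreducibles of degree 5 over GF(2) is (1/5)·Σ_{d∣5} μ(5/d) 2^d.
Divisors of 5: 1, 5; μ(5/d) for each: -1, 1.
Σ = − 2^1 + 2^5 = 30.
N = 30/5 = 6.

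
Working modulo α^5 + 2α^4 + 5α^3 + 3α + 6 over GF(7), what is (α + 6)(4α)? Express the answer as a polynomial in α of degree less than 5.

Multiply in GF(7)[α]: (α + 6)·(4α) = 4α^2 + 3α.
Reduced: 4α^2 + 3α.

4α^2 + 3α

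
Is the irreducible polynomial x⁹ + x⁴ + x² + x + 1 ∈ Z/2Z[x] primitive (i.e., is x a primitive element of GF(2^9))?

No

Write f(x) = x⁹ + x⁴ + x² + x + 1.
|GF(2^9)^×| = 2^9 − 1 = 511. Prime factorization: 511 = 7·73.
f is primitive ⇔ x has order 511 in GF(2)[x]/(f), i.e. x^(511/q) ≠ 1 for each prime q | 511.
x^(73) mod f = 1
x^(7) mod f = x⁷.
Since x^(73) = 1, the order of x divides 73 < 511; not primitive.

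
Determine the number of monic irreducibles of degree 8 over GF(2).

30

Gauss's count: N_{2}(8) = (1/8) Σ_{d|8} μ(8/d)·2^d.
Divisors of 8: 1, 2, 4, 8; μ(8/d) for each: 0, 0, -1, 1.
Σ = − 2^4 + 2^8 = 240.
N = 240/8 = 30.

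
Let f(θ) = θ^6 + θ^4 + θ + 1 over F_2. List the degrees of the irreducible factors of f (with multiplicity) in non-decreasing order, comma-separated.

Roots in F_2: f(0) = 1; f(1) = 0 → root.
Linear factors from roots: (θ + 1).
Complete factorization: f(θ) = (θ + 1)·(θ^2 + θ + 1)·(θ^3 + θ + 1).
Factor degrees with multiplicity: 1 + 2 + 3 = 6.

1, 2, 3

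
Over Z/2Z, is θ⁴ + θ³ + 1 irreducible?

Write m(θ) = θ⁴ + θ³ + 1.
Check for roots in Z/2Z: m(0) = 1; m(1) = 1.
No roots, so no linear factors.
Monic irreducibles of degree 2 over GF(2): θ² + θ + 1.
None of them divide m (all give nonzero remainder).
No irreducible factor of degree ≤ 2 exists, so m is irreducible over GF(2).

Yes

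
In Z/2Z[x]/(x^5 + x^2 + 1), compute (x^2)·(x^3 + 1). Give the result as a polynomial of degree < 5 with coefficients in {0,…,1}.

Multiply in Z/2Z[x]: (x^2)·(x^3 + 1) = x^5 + x^2.
Reduce using x^5 ≡ x^2 + 1 (mod x^5 + x^2 + 1).
Reduced: 1.

1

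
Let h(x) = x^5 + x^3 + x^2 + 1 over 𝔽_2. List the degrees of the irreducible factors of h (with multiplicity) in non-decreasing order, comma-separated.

Roots in 𝔽_2: h(0) = 1; h(1) = 0 → root.
Linear factors from roots: (x + 1).
Complete factorization: h(x) = (x + 1)^3·(x^2 + x + 1).
Factor degrees with multiplicity: 1 + 1 + 1 + 2 = 5.

1, 1, 1, 2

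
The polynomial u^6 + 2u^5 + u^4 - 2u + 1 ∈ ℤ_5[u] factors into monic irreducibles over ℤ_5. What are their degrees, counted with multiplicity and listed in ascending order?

6

Write g(u) = u^6 + 2u^5 + u^4 - 2u + 1.
Roots in ℤ_5: g(0) = 1; g(1) = 3; g(2) = 1; g(3) = 1; g(4) = 3.
Complete factorization: g(u) = (u^6 + 2u^5 + u^4 - 2u + 1).
Factor degrees with multiplicity: 6 = 6.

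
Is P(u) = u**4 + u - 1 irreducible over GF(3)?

Yes

Check for roots in GF(3): P(0) = 2; P(1) = 1; P(2) = 2.
No roots, so no linear factors.
Monic irreducibles of degree 2 over GF(3): u**2 + 1, u**2 + u - 1, u**2 - u - 1.
None of them divide P (all give nonzero remainder).
No irreducible factor of degree ≤ 2 exists, so P is irreducible over GF(3).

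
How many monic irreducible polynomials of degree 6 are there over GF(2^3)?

Gauss's count: N_{8}(6) = (1/6) Σ_{d|6} μ(6/d)·8^d.
Divisors of 6: 1, 2, 3, 6; μ(6/d) for each: 1, -1, -1, 1.
Σ = 8^1 − 8^2 − 8^3 + 8^6 = 261576.
N = 261576/6 = 43596.

43596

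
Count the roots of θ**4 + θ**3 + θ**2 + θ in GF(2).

Write P(θ) = θ**4 + θ**3 + θ**2 + θ.
Evaluate at each of the 2 elements of GF(2):
P(0) = 0 → root; P(1) = 0 → root.
Roots: {0, 1}.

2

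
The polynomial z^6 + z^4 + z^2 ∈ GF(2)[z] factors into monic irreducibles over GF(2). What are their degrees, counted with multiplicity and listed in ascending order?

1, 1, 2, 2

Write h(z) = z^6 + z^4 + z^2.
Roots in GF(2): h(0) = 0 → root; h(1) = 1.
Linear factors from roots: (z).
Complete factorization: h(z) = (z)^2·(z^2 + z + 1)^2.
Factor degrees with multiplicity: 1 + 1 + 2 + 2 = 6.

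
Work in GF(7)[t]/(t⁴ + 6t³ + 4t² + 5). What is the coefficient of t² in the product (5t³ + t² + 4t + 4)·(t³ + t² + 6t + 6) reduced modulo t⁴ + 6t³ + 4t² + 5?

Multiply in GF(7)[t]: (5t³ + t² + 4t + 4)·(t³ + t² + 6t + 6) = 5t⁶ + 6t⁵ + 2t³ + 6t² + 6t + 3.
Reduce using t⁴ ≡ t³ + 3t² + 2 (mod t⁴ + 6t³ + 4t² + 5).
Reduced: 5t³ + 3t² + 6.

3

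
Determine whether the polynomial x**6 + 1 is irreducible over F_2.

Write P(x) = x**6 + 1.
Check for roots in F_2: P(0) = 1; P(1) = 0 → root.
P(1) = 0, so (x − 1) divides P(x); P is reducible.

No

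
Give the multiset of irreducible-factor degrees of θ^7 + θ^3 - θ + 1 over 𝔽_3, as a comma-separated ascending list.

Write g(θ) = θ^7 + θ^3 - θ + 1.
Roots in 𝔽_3: g(0) = 1; g(1) = 2; g(2) = 0 → root.
Linear factors from roots: (θ + 1).
Complete factorization: g(θ) = (θ + 1)^4·(θ^3 - θ^2 + θ + 1).
Factor degrees with multiplicity: 1 + 1 + 1 + 1 + 3 = 7.

1, 1, 1, 1, 3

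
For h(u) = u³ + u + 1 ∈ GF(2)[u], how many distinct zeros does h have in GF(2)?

Evaluate at each of the 2 elements of GF(2):
h(0) = 1; h(1) = 1.
No element is a root.

0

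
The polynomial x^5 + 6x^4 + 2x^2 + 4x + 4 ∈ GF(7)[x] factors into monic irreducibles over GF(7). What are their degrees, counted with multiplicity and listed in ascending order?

1, 1, 3

Write f(x) = x^5 + 6x^4 + 2x^2 + 4x + 4.
Linear factors from roots: (x + 4), (x + 1).
Complete factorization: f(x) = (x + 1)·(x + 4)·(x^3 + x^2 + 5x + 1).
Factor degrees with multiplicity: 1 + 1 + 3 = 5.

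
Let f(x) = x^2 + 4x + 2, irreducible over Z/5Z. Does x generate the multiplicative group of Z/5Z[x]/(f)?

|GF(5^2)^×| = 5^2 − 1 = 24. Prime factorization: 24 = 2^3·3.
f is primitive ⇔ x has order 24 in GF(5)[x]/(f), i.e. x^(24/q) ≠ 1 for each prime q | 24.
x^(12) mod f = 4.
x^(8) mod f = 2x + 1.
None equal 1, so x has full order 24; f is primitive.

Yes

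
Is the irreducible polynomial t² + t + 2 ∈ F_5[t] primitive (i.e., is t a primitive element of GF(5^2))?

Write f(t) = t² + t + 2.
|GF(5^2)^×| = 5^2 − 1 = 24. Prime factorization: 24 = 2^3·3.
f is primitive ⇔ t has order 24 in GF(5)[t]/(f), i.e. t^(24/q) ≠ 1 for each prime q | 24.
t^(12) mod f = 4.
t^(8) mod f = 3t + 1.
None equal 1, so t has full order 24; f is primitive.

Yes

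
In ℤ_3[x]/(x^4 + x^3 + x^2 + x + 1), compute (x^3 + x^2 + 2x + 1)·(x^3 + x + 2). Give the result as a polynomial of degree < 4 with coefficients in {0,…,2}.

Multiply in ℤ_3[x]: (x^3 + x^2 + 2x + 1)·(x^3 + x + 2) = x^6 + x^5 + x^3 + x^2 + 2x + 2.
Reduce using x^4 ≡ 2x^3 + 2x^2 + 2x + 2 (mod x^4 + x^3 + x^2 + x + 1).
Reduced: x^3 + x^2.

x^3 + x^2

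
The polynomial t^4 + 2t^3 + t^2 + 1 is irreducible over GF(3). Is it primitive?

No

Write f(t) = t^4 + 2t^3 + t^2 + 1.
|GF(3^4)^×| = 3^4 − 1 = 80. Prime factorization: 80 = 2^4·5.
f is primitive ⇔ t has order 80 in GF(3)[t]/(f), i.e. t^(80/q) ≠ 1 for each prime q | 80.
t^(40) mod f = 1
t^(16) mod f = t^3 + t^2 + 2t.
Since t^(40) = 1, the order of t divides 40 < 80; not primitive.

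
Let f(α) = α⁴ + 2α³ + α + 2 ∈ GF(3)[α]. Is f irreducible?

No

Check for roots in GF(3): f(0) = 2; f(1) = 0 → root; f(2) = 0 → root.
f(1) = 0, so (α − 1) divides f(α); f is reducible.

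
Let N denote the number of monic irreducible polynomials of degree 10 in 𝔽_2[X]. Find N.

x^(2^10) − x is the product of all monic irreducibles of degree dividing 10; Möbius inversion gives N = (1/10) Σ μ(10/d)·2^d.
Divisors of 10: 1, 2, 5, 10; μ(10/d) for each: 1, -1, -1, 1.
Σ = 2^1 − 2^2 − 2^5 + 2^10 = 990.
N = 990/10 = 99.

99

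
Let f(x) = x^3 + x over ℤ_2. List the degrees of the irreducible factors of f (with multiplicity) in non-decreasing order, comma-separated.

1, 1, 1

Roots in ℤ_2: f(0) = 0 → root; f(1) = 0 → root.
Linear factors from roots: (x), (x + 1).
Complete factorization: f(x) = (x)·(x + 1)^2.
Factor degrees with multiplicity: 1 + 1 + 1 = 3.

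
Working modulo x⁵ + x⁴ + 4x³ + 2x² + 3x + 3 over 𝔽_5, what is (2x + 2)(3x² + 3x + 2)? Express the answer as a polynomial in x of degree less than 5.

Multiply in 𝔽_5[x]: (2x + 2)·(3x² + 3x + 2) = x³ + 2x² + 4.
Reduced: x³ + 2x² + 4.

x^3 + 2x^2 + 4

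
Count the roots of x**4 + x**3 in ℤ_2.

2

Write f(x) = x**4 + x**3.
Evaluate at each of the 2 elements of ℤ_2:
f(0) = 0 → root; f(1) = 0 → root.
Roots: {0, 1}.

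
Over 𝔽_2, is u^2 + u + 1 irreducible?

Yes

Write m(u) = u^2 + u + 1.
Check for roots in 𝔽_2: m(0) = 1; m(1) = 1.
No roots. A degree-2 polynomial over a field with no linear factor is irreducible.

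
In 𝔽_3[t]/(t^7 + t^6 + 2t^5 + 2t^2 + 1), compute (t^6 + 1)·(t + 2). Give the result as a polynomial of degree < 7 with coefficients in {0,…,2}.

t^6 + t^5 + t^2 + t + 1

Multiply in 𝔽_3[t]: (t^6 + 1)·(t + 2) = t^7 + 2t^6 + t + 2.
Reduce using t^7 ≡ 2t^6 + t^5 + t^2 + 2 (mod t^7 + t^6 + 2t^5 + 2t^2 + 1).
Reduced: t^6 + t^5 + t^2 + t + 1.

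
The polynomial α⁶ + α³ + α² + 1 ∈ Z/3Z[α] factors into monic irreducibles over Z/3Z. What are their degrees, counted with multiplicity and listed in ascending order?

Write f(α) = α⁶ + α³ + α² + 1.
Roots in Z/3Z: f(0) = 1; f(1) = 1; f(2) = 2.
Complete factorization: f(α) = (α⁶ + α³ + α² + 1).
Factor degrees with multiplicity: 6 = 6.

6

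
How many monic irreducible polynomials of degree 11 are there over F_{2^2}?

The number of monic irreducibles of degree 11 over GF(4) is (1/11)·Σ_{d∣11} μ(11/d) 4^d.
Divisors of 11: 1, 11; μ(11/d) for each: -1, 1.
Σ = − 4^1 + 4^11 = 4194300.
N = 4194300/11 = 381300.

381300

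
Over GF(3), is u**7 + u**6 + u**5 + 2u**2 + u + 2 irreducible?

Write P(u) = u**7 + u**6 + u**5 + 2u**2 + u + 2.
Check for roots in GF(3): P(0) = 2; P(1) = 2; P(2) = 2.
No roots, so no linear factors.
Monic irreducibles of degree 2 over GF(3): u**2 + 1, u**2 + u + 2, u**2 + 2u + 2.
None of them divide P (all give nonzero remainder).
Degree-3 irreducible divisors: test the 8 monic irreducibles of degree 3 over GF(3).
None of them divide P (all give nonzero remainder).
No irreducible factor of degree ≤ 3 exists, so P is irreducible over GF(3).

Yes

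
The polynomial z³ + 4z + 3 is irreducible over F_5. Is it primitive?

Write f(z) = z³ + 4z + 3.
|GF(5^3)^×| = 5^3 − 1 = 124. Prime factorization: 124 = 2^2·31.
f is primitive ⇔ z has order 124 in GF(5)[z]/(f), i.e. z^(124/q) ≠ 1 for each prime q | 124.
z^(62) mod f = 4.
z^(4) mod f = z² + 2z.
None equal 1, so z has full order 124; f is primitive.

Yes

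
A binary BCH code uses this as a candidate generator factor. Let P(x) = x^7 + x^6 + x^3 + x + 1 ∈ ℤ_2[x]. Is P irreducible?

Yes

Check for roots in ℤ_2: P(0) = 1; P(1) = 1.
No roots, so no linear factors.
Monic irreducibles of degree 2 over GF(2): x^2 + x + 1.
None of them divide P (all give nonzero remainder).
Monic irreducibles of degree 3 over GF(2): x^3 + x + 1, x^3 + x^2 + 1.
None of them divide P (all give nonzero remainder).
No irreducible factor of degree ≤ 3 exists, so P is irreducible over GF(2).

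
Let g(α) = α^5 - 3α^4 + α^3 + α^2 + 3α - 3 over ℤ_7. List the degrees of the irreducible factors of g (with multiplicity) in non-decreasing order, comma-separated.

Linear factors from roots: (α - 1), (α - 3).
Complete factorization: g(α) = (α - 3)·(α - 1)·(α^3 + α^2 + 2α - 1).
Factor degrees with multiplicity: 1 + 1 + 3 = 5.

1, 1, 3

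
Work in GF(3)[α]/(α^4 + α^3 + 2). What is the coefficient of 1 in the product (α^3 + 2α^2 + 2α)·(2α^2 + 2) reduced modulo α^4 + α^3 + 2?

2

Multiply in GF(3)[α]: (α^3 + 2α^2 + 2α)·(2α^2 + 2) = 2α^5 + α^4 + α^2 + α.
Reduce using α^4 ≡ 2α^3 + 1 (mod α^4 + α^3 + 2).
Reduced: α^3 + α^2 + 2.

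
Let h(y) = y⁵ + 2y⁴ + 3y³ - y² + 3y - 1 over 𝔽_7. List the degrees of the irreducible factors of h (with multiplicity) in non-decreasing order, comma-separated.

1, 1, 1, 2

Linear factors from roots: (y - 1), (y + 2), (y + 1).
Complete factorization: h(y) = (y + 1)·(y + 2)·(y - 1)·(y² - 3).
Factor degrees with multiplicity: 1 + 1 + 1 + 2 = 5.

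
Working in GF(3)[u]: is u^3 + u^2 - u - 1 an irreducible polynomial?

Write g(u) = u^3 + u^2 - u - 1.
Check for roots in GF(3): g(0) = 2; g(1) = 0 → root; g(2) = 0 → root.
g(1) = 0, so (u − 1) divides g(u); g is reducible.

No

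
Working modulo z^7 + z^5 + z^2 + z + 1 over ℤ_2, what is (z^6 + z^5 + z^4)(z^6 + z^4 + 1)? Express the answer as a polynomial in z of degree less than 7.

z^6 + z^5 + z^4 + z^3 + z^2 + z + 1

Multiply in ℤ_2[z]: (z^6 + z^5 + z^4)·(z^6 + z^4 + 1) = z^12 + z^11 + z^9 + z^8 + z^6 + z^5 + z^4.
Reduce using z^7 ≡ z^5 + z^2 + z + 1 (mod z^7 + z^5 + z^2 + z + 1).
Reduced: z^6 + z^5 + z^4 + z^3 + z^2 + z + 1.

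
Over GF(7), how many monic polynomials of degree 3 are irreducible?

Gauss's count: N_{7}(3) = (1/3) Σ_{d|3} μ(3/d)·7^d.
Divisors of 3: 1, 3; μ(3/d) for each: -1, 1.
Σ = − 7^1 + 7^3 = 336.
N = 336/3 = 112.

112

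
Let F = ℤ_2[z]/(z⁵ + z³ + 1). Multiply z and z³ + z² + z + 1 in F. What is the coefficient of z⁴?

Multiply in ℤ_2[z]: (z)·(z³ + z² + z + 1) = z⁴ + z³ + z² + z.
Reduced: z⁴ + z³ + z² + z.

1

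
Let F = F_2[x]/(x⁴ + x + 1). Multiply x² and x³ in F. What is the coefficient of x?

1

Multiply in F_2[x]: (x²)·(x³) = x⁵.
Reduce using x⁴ ≡ x + 1 (mod x⁴ + x + 1).
Reduced: x² + x.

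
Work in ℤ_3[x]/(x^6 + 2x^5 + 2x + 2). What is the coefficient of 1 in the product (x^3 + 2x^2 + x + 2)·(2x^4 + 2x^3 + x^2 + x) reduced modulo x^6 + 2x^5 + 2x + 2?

2

Multiply in ℤ_3[x]: (x^3 + 2x^2 + x + 2)·(2x^4 + 2x^3 + x^2 + x) = 2x^7 + x^5 + x^3 + 2x.
Reduce using x^6 ≡ x^5 + x + 1 (mod x^6 + 2x^5 + 2x + 2).
Reduced: x^3 + 2x^2 + 2.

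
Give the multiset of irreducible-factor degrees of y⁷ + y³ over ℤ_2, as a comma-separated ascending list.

Write g(y) = y⁷ + y³.
Roots in ℤ_2: g(0) = 0 → root; g(1) = 0 → root.
Linear factors from roots: (y), (y + 1).
Complete factorization: g(y) = (y)^3·(y + 1)^4.
Factor degrees with multiplicity: 1 + 1 + 1 + 1 + 1 + 1 + 1 = 7.

1, 1, 1, 1, 1, 1, 1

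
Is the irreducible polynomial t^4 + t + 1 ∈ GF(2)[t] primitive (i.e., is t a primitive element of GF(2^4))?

Write f(t) = t^4 + t + 1.
|GF(2^4)^×| = 2^4 − 1 = 15. Prime factorization: 15 = 3·5.
f is primitive ⇔ t has order 15 in GF(2)[t]/(f), i.e. t^(15/q) ≠ 1 for each prime q | 15.
t^(5) mod f = t^2 + t.
t^(3) mod f = t^3.
None equal 1, so t has full order 15; f is primitive.

Yes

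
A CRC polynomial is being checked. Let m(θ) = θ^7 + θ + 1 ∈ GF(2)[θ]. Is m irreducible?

Yes

Check for roots in GF(2): m(0) = 1; m(1) = 1.
No roots, so no linear factors.
Monic irreducibles of degree 2 over GF(2): θ^2 + θ + 1.
None of them divide m (all give nonzero remainder).
Monic irreducibles of degree 3 over GF(2): θ^3 + θ + 1, θ^3 + θ^2 + 1.
None of them divide m (all give nonzero remainder).
No irreducible factor of degree ≤ 3 exists, so m is irreducible over GF(2).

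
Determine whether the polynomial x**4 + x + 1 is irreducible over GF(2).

Yes

Write m(x) = x**4 + x + 1.
Check for roots in GF(2): m(0) = 1; m(1) = 1.
No roots, so no linear factors.
Monic irreducibles of degree 2 over GF(2): x**2 + x + 1.
None of them divide m (all give nonzero remainder).
No irreducible factor of degree ≤ 2 exists, so m is irreducible over GF(2).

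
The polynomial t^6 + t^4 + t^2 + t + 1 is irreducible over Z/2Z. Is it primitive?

Write f(t) = t^6 + t^4 + t^2 + t + 1.
|GF(2^6)^×| = 2^6 − 1 = 63. Prime factorization: 63 = 3^2·7.
f is primitive ⇔ t has order 63 in GF(2)[t]/(f), i.e. t^(63/q) ≠ 1 for each prime q | 63.
t^(21) mod f = 1
t^(9) mod f = t^4 + t^2 + t.
Since t^(21) = 1, the order of t divides 21 < 63; not primitive.

No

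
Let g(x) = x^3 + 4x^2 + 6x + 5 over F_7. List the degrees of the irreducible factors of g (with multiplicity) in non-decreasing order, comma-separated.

Complete factorization: g(x) = (x^3 + 4x^2 + 6x + 5).
Factor degrees with multiplicity: 3 = 3.

3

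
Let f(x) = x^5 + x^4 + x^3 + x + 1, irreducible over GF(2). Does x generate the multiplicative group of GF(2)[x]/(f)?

|GF(2^5)^×| = 2^5 − 1 = 31. Prime factorization: 31 = 31.
f is primitive ⇔ x has order 31 in GF(2)[x]/(f), i.e. x^(31/q) ≠ 1 for each prime q | 31.
x^(1) mod f = x.
None equal 1, so x has full order 31; f is primitive.

Yes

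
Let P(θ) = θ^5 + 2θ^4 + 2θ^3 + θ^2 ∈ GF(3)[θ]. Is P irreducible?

No

Check for roots in GF(3): P(0) = 0 → root; P(1) = 0 → root; P(2) = 0 → root.
P(0) = 0, so (θ) divides P(θ); P is reducible.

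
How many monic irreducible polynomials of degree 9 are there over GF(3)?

2184

Gauss's count: N_{3}(9) = (1/9) Σ_{d|9} μ(9/d)·3^d.
Divisors of 9: 1, 3, 9; μ(9/d) for each: 0, -1, 1.
Σ = − 3^3 + 3^9 = 19656.
N = 19656/9 = 2184.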